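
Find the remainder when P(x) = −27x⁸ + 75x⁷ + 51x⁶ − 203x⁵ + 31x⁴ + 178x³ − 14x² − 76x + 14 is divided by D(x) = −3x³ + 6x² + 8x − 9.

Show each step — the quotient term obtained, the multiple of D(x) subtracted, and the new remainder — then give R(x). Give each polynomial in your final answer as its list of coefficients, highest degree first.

R = [4, 5]

Step 1: lead(−27x⁸ + 75x⁷ + 51x⁶ − 203x⁵ + 31x⁴ + 178x³ − 14x² − 76x + 14) ÷ lead(D) = −27x⁸ ÷ −3x³ = 9x⁵. Subtract (9x⁵)·D = −27x⁸ + 54x⁷ + 72x⁶ − 81x⁵. Remainder: 21x⁷ − 21x⁶ − 122x⁵ + 31x⁴ + 178x³ − 14x² − 76x + 14.
Step 2: lead(21x⁷ − 21x⁶ − 122x⁵ + 31x⁴ + 178x³ − 14x² − 76x + 14) ÷ lead(D) = 21x⁷ ÷ −3x³ = −7x⁴. Subtract (−7x⁴)·D = 21x⁷ − 42x⁶ − 56x⁵ + 63x⁴. Remainder: 21x⁶ − 66x⁵ − 32x⁴ + 178x³ − 14x² − 76x + 14.
Step 3: lead(21x⁶ − 66x⁵ − 32x⁴ + 178x³ − 14x² − 76x + 14) ÷ lead(D) = 21x⁶ ÷ −3x³ = −7x³. Subtract (−7x³)·D = 21x⁶ − 42x⁵ − 56x⁴ + 63x³. Remainder: −24x⁵ + 24x⁴ + 115x³ − 14x² − 76x + 14.
Step 4: lead(−24x⁵ + 24x⁴ + 115x³ − 14x² − 76x + 14) ÷ lead(D) = −24x⁵ ÷ −3x³ = 8x². Subtract (8x²)·D = −24x⁵ + 48x⁴ + 64x³ − 72x². Remainder: −24x⁴ + 51x³ + 58x² − 76x + 14.
Step 5: lead(−24x⁴ + 51x³ + 58x² − 76x + 14) ÷ lead(D) = −24x⁴ ÷ −3x³ = 8x. Subtract (8x)·D = −24x⁴ + 48x³ + 64x² − 72x. Remainder: 3x³ − 6x² − 4x + 14.
Step 6: lead(3x³ − 6x² − 4x + 14) ÷ lead(D) = 3x³ ÷ −3x³ = −1. Subtract (−1)·D = 3x³ − 6x² − 8x + 9. Remainder: 4x + 5.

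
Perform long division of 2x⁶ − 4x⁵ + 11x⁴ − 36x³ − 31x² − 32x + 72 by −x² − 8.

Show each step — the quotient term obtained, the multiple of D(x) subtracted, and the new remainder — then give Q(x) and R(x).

Q(x) = −2x⁴ + 4x³ + 5x² + 4x − 9; R(x) = 0

Step 1: lead(2x⁶ − 4x⁵ + 11x⁴ − 36x³ − 31x² − 32x + 72) ÷ lead(D) = 2x⁶ ÷ −x² = −2x⁴. Subtract (−2x⁴)·D = 2x⁶ + 16x⁴. Remainder: −4x⁵ − 5x⁴ − 36x³ − 31x² − 32x + 72.
Step 2: lead(−4x⁵ − 5x⁴ − 36x³ − 31x² − 32x + 72) ÷ lead(D) = −4x⁵ ÷ −x² = 4x³. Subtract (4x³)·D = −4x⁵ − 32x³. Remainder: −5x⁴ − 4x³ − 31x² − 32x + 72.
Step 3: lead(−5x⁴ − 4x³ − 31x² − 32x + 72) ÷ lead(D) = −5x⁴ ÷ −x² = 5x². Subtract (5x²)·D = −5x⁴ − 40x². Remainder: −4x³ + 9x² − 32x + 72.
Step 4: lead(−4x³ + 9x² − 32x + 72) ÷ lead(D) = −4x³ ÷ −x² = 4x. Subtract (4x)·D = −4x³ − 32x. Remainder: 9x² + 72.
Step 5: lead(9x² + 72) ÷ lead(D) = 9x² ÷ −x² = −9. Subtract (−9)·D = 9x² + 72. Remainder: 0.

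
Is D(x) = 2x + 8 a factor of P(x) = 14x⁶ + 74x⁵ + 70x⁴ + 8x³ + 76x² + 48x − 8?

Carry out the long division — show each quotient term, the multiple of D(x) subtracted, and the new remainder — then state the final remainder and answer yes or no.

R(x) = −8, so D(x) is not a factor of P(x). no

Step 1: lead(14x⁶ + 74x⁵ + 70x⁴ + 8x³ + 76x² + 48x − 8) ÷ lead(D) = 14x⁶ ÷ 2x = 7x⁵. Subtract (7x⁵)·D = 14x⁶ + 56x⁵. Remainder: 18x⁵ + 70x⁴ + 8x³ + 76x² + 48x − 8.
Step 2: lead(18x⁵ + 70x⁴ + 8x³ + 76x² + 48x − 8) ÷ lead(D) = 18x⁵ ÷ 2x = 9x⁴. Subtract (9x⁴)·D = 18x⁵ + 72x⁴. Remainder: −2x⁴ + 8x³ + 76x² + 48x − 8.
Step 3: lead(−2x⁴ + 8x³ + 76x² + 48x − 8) ÷ lead(D) = −2x⁴ ÷ 2x = −x³. Subtract (−x³)·D = −2x⁴ − 8x³. Remainder: 16x³ + 76x² + 48x − 8.
Step 4: lead(16x³ + 76x² + 48x − 8) ÷ lead(D) = 16x³ ÷ 2x = 8x². Subtract (8x²)·D = 16x³ + 64x². Remainder: 12x² + 48x − 8.
Step 5: lead(12x² + 48x − 8) ÷ lead(D) = 12x² ÷ 2x = 6x. Subtract (6x)·D = 12x² + 48x. Remainder: −8.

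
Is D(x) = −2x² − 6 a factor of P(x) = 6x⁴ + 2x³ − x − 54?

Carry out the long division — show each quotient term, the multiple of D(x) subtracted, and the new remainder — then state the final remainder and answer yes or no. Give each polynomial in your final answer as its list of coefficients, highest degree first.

R = [-7, 0], so D(x) is not a factor of P(x). no

Step 1: lead(6x⁴ + 2x³ − x − 54) ÷ lead(D) = 6x⁴ ÷ −2x² = −3x². Subtract (−3x²)·D = 6x⁴ + 18x². Remainder: 2x³ − 18x² − x − 54.
Step 2: lead(2x³ − 18x² − x − 54) ÷ lead(D) = 2x³ ÷ −2x² = −x. Subtract (−x)·D = 2x³ + 6x. Remainder: −18x² − 7x − 54.
Step 3: lead(−18x² − 7x − 54) ÷ lead(D) = −18x² ÷ −2x² = 9. Subtract (9)·D = −18x² − 54. Remainder: −7x.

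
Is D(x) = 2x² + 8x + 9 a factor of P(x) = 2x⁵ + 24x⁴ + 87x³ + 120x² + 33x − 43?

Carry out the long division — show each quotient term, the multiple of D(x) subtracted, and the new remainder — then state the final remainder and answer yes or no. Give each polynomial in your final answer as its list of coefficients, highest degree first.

Step 1: lead(2x⁵ + 24x⁴ + 87x³ + 120x² + 33x − 43) ÷ lead(D) = 2x⁵ ÷ 2x² = x³. Subtract (x³)·D = 2x⁵ + 8x⁴ + 9x³. Remainder: 16x⁴ + 78x³ + 120x² + 33x − 43.
Step 2: lead(16x⁴ + 78x³ + 120x² + 33x − 43) ÷ lead(D) = 16x⁴ ÷ 2x² = 8x². Subtract (8x²)·D = 16x⁴ + 64x³ + 72x². Remainder: 14x³ + 48x² + 33x − 43.
Step 3: lead(14x³ + 48x² + 33x − 43) ÷ lead(D) = 14x³ ÷ 2x² = 7x. Subtract (7x)·D = 14x³ + 56x² + 63x. Remainder: −8x² − 30x − 43.
Step 4: lead(−8x² − 30x − 43) ÷ lead(D) = −8x² ÷ 2x² = −4. Subtract (−4)·D = −8x² − 32x − 36. Remainder: 2x − 7.

R = [2, -7], so D(x) is not a factor of P(x). no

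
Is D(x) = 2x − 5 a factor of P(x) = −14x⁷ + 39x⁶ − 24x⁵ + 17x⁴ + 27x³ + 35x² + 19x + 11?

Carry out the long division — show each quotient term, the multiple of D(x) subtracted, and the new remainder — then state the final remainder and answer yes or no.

R(x) = −4, so D(x) is not a factor of P(x). no

Step 1: lead(−14x⁷ + 39x⁶ − 24x⁵ + 17x⁴ + 27x³ + 35x² + 19x + 11) ÷ lead(D) = −14x⁷ ÷ 2x = −7x⁶. Subtract (−7x⁶)·D = −14x⁷ + 35x⁶. Remainder: 4x⁶ − 24x⁵ + 17x⁴ + 27x³ + 35x² + 19x + 11.
Step 2: lead(4x⁶ − 24x⁵ + 17x⁴ + 27x³ + 35x² + 19x + 11) ÷ lead(D) = 4x⁶ ÷ 2x = 2x⁵. Subtract (2x⁵)·D = 4x⁶ − 10x⁵. Remainder: −14x⁵ + 17x⁴ + 27x³ + 35x² + 19x + 11.
Step 3: lead(−14x⁵ + 17x⁴ + 27x³ + 35x² + 19x + 11) ÷ lead(D) = −14x⁵ ÷ 2x = −7x⁴. Subtract (−7x⁴)·D = −14x⁵ + 35x⁴. Remainder: −18x⁴ + 27x³ + 35x² + 19x + 11.
Step 4: lead(−18x⁴ + 27x³ + 35x² + 19x + 11) ÷ lead(D) = −18x⁴ ÷ 2x = −9x³. Subtract (−9x³)·D = −18x⁴ + 45x³. Remainder: −18x³ + 35x² + 19x + 11.
Step 5: lead(−18x³ + 35x² + 19x + 11) ÷ lead(D) = −18x³ ÷ 2x = −9x². Subtract (−9x²)·D = −18x³ + 45x². Remainder: −10x² + 19x + 11.
Step 6: lead(−10x² + 19x + 11) ÷ lead(D) = −10x² ÷ 2x = −5x. Subtract (−5x)·D = −10x² + 25x. Remainder: −6x + 11.
Step 7: lead(−6x + 11) ÷ lead(D) = −6x ÷ 2x = −3. Subtract (−3)·D = −6x + 15. Remainder: −4.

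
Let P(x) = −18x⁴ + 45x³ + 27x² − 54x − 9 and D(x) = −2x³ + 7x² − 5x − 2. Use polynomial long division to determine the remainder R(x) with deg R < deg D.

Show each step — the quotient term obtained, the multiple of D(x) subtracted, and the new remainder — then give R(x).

Step 1: lead(−18x⁴ + 45x³ + 27x² − 54x − 9) ÷ lead(D) = −18x⁴ ÷ −2x³ = 9x. Subtract (9x)·D = −18x⁴ + 63x³ − 45x² − 18x. Remainder: −18x³ + 72x² − 36x − 9.
Step 2: lead(−18x³ + 72x² − 36x − 9) ÷ lead(D) = −18x³ ÷ −2x³ = 9. Subtract (9)·D = −18x³ + 63x² − 45x − 18. Remainder: 9x² + 9x + 9.

R(x) = 9x² + 9x + 9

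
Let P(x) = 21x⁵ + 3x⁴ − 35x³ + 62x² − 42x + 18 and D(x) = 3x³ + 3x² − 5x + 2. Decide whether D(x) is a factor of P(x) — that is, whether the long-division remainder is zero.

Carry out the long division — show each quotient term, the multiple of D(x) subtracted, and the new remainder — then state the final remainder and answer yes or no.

Step 1: lead(21x⁵ + 3x⁴ − 35x³ + 62x² − 42x + 18) ÷ lead(D) = 21x⁵ ÷ 3x³ = 7x². Subtract (7x²)·D = 21x⁵ + 21x⁴ − 35x³ + 14x². Remainder: −18x⁴ + 48x² − 42x + 18.
Step 2: lead(−18x⁴ + 48x² − 42x + 18) ÷ lead(D) = −18x⁴ ÷ 3x³ = −6x. Subtract (−6x)·D = −18x⁴ − 18x³ + 30x² − 12x. Remainder: 18x³ + 18x² − 30x + 18.
Step 3: lead(18x³ + 18x² − 30x + 18) ÷ lead(D) = 18x³ ÷ 3x³ = 6. Subtract (6)·D = 18x³ + 18x² − 30x + 12. Remainder: 6.

R(x) = 6, so D(x) is not a factor of P(x). no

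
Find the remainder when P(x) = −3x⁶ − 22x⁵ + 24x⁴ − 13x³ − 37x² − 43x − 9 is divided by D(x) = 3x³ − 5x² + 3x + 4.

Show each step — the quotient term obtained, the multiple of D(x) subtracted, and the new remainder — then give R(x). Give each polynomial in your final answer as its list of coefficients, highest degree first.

R = [-3, -7, 7]

Step 1: lead(−3x⁶ − 22x⁵ + 24x⁴ − 13x³ − 37x² − 43x − 9) ÷ lead(D) = −3x⁶ ÷ 3x³ = −x³. Subtract (−x³)·D = −3x⁶ + 5x⁵ − 3x⁴ − 4x³. Remainder: −27x⁵ + 27x⁴ − 9x³ − 37x² − 43x − 9.
Step 2: lead(−27x⁵ + 27x⁴ − 9x³ − 37x² − 43x − 9) ÷ lead(D) = −27x⁵ ÷ 3x³ = −9x². Subtract (−9x²)·D = −27x⁵ + 45x⁴ − 27x³ − 36x². Remainder: −18x⁴ + 18x³ − x² − 43x − 9.
Step 3: lead(−18x⁴ + 18x³ − x² − 43x − 9) ÷ lead(D) = −18x⁴ ÷ 3x³ = −6x. Subtract (−6x)·D = −18x⁴ + 30x³ − 18x² − 24x. Remainder: −12x³ + 17x² − 19x − 9.
Step 4: lead(−12x³ + 17x² − 19x − 9) ÷ lead(D) = −12x³ ÷ 3x³ = −4. Subtract (−4)·D = −12x³ + 20x² − 12x − 16. Remainder: −3x² − 7x + 7.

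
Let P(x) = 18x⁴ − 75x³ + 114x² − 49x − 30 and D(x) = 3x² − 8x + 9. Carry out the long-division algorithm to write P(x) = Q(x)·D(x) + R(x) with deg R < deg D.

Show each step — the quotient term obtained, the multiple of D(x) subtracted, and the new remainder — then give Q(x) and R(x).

Q(x) = 6x² − 9x − 4; R(x) = 6

Step 1: lead(18x⁴ − 75x³ + 114x² − 49x − 30) ÷ lead(D) = 18x⁴ ÷ 3x² = 6x². Subtract (6x²)·D = 18x⁴ − 48x³ + 54x². Remainder: −27x³ + 60x² − 49x − 30.
Step 2: lead(−27x³ + 60x² − 49x − 30) ÷ lead(D) = −27x³ ÷ 3x² = −9x. Subtract (−9x)·D = −27x³ + 72x² − 81x. Remainder: −12x² + 32x − 30.
Step 3: lead(−12x² + 32x − 30) ÷ lead(D) = −12x² ÷ 3x² = −4. Subtract (−4)·D = −12x² + 32x − 36. Remainder: 6.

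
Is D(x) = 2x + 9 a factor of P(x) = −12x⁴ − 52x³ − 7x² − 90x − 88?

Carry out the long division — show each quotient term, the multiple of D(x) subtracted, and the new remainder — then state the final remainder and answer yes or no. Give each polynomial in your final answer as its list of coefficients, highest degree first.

R = [-7], so D(x) is not a factor of P(x). no

Step 1: lead(−12x⁴ − 52x³ − 7x² − 90x − 88) ÷ lead(D) = −12x⁴ ÷ 2x = −6x³. Subtract (−6x³)·D = −12x⁴ − 54x³. Remainder: 2x³ − 7x² − 90x − 88.
Step 2: lead(2x³ − 7x² − 90x − 88) ÷ lead(D) = 2x³ ÷ 2x = x². Subtract (x²)·D = 2x³ + 9x². Remainder: −16x² − 90x − 88.
Step 3: lead(−16x² − 90x − 88) ÷ lead(D) = −16x² ÷ 2x = −8x. Subtract (−8x)·D = −16x² − 72x. Remainder: −18x − 88.
Step 4: lead(−18x − 88) ÷ lead(D) = −18x ÷ 2x = −9. Subtract (−9)·D = −18x − 81. Remainder: −7.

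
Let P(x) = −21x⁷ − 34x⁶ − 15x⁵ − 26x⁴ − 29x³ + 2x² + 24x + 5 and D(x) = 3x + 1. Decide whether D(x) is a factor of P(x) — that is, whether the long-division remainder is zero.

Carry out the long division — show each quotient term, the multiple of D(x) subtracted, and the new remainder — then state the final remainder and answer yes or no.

R(x) = −2, so D(x) is not a factor of P(x). no

Step 1: lead(−21x⁷ − 34x⁶ − 15x⁵ − 26x⁴ − 29x³ + 2x² + 24x + 5) ÷ lead(D) = −21x⁷ ÷ 3x = −7x⁶. Subtract (−7x⁶)·D = −21x⁷ − 7x⁶. Remainder: −27x⁶ − 15x⁵ − 26x⁴ − 29x³ + 2x² + 24x + 5.
Step 2: lead(−27x⁶ − 15x⁵ − 26x⁴ − 29x³ + 2x² + 24x + 5) ÷ lead(D) = −27x⁶ ÷ 3x = −9x⁵. Subtract (−9x⁵)·D = −27x⁶ − 9x⁵. Remainder: −6x⁵ − 26x⁴ − 29x³ + 2x² + 24x + 5.
Step 3: lead(−6x⁵ − 26x⁴ − 29x³ + 2x² + 24x + 5) ÷ lead(D) = −6x⁵ ÷ 3x = −2x⁴. Subtract (−2x⁴)·D = −6x⁵ − 2x⁴. Remainder: −24x⁴ − 29x³ + 2x² + 24x + 5.
Step 4: lead(−24x⁴ − 29x³ + 2x² + 24x + 5) ÷ lead(D) = −24x⁴ ÷ 3x = −8x³. Subtract (−8x³)·D = −24x⁴ − 8x³. Remainder: −21x³ + 2x² + 24x + 5.
Step 5: lead(−21x³ + 2x² + 24x + 5) ÷ lead(D) = −21x³ ÷ 3x = −7x². Subtract (−7x²)·D = −21x³ − 7x². Remainder: 9x² + 24x + 5.
Step 6: lead(9x² + 24x + 5) ÷ lead(D) = 9x² ÷ 3x = 3x. Subtract (3x)·D = 9x² + 3x. Remainder: 21x + 5.
Step 7: lead(21x + 5) ÷ lead(D) = 21x ÷ 3x = 7. Subtract (7)·D = 21x + 7. Remainder: −2.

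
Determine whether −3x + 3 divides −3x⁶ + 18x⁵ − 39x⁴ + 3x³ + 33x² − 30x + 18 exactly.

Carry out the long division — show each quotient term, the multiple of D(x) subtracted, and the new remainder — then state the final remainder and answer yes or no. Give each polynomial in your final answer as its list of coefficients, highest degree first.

R = [0], so D(x) is a factor of P(x). yes

Step 1: lead(−3x⁶ + 18x⁵ − 39x⁴ + 3x³ + 33x² − 30x + 18) ÷ lead(D) = −3x⁶ ÷ −3x = x⁵. Subtract (x⁵)·D = −3x⁶ + 3x⁵. Remainder: 15x⁵ − 39x⁴ + 3x³ + 33x² − 30x + 18.
Step 2: lead(15x⁵ − 39x⁴ + 3x³ + 33x² − 30x + 18) ÷ lead(D) = 15x⁵ ÷ −3x = −5x⁴. Subtract (−5x⁴)·D = 15x⁵ − 15x⁴. Remainder: −24x⁴ + 3x³ + 33x² − 30x + 18.
Step 3: lead(−24x⁴ + 3x³ + 33x² − 30x + 18) ÷ lead(D) = −24x⁴ ÷ −3x = 8x³. Subtract (8x³)·D = −24x⁴ + 24x³. Remainder: −21x³ + 33x² − 30x + 18.
Step 4: lead(−21x³ + 33x² − 30x + 18) ÷ lead(D) = −21x³ ÷ −3x = 7x². Subtract (7x²)·D = −21x³ + 21x². Remainder: 12x² − 30x + 18.
Step 5: lead(12x² − 30x + 18) ÷ lead(D) = 12x² ÷ −3x = −4x. Subtract (−4x)·D = 12x² − 12x. Remainder: −18x + 18.
Step 6: lead(−18x + 18) ÷ lead(D) = −18x ÷ −3x = 6. Subtract (6)·D = −18x + 18. Remainder: 0.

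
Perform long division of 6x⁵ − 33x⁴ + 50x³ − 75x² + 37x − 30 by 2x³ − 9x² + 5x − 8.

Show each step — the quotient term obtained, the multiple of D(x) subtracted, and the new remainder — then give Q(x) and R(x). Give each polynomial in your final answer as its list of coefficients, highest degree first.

Q = [3, -3, 4]; R = [-7, 2]

Step 1: lead(6x⁵ − 33x⁴ + 50x³ − 75x² + 37x − 30) ÷ lead(D) = 6x⁵ ÷ 2x³ = 3x². Subtract (3x²)·D = 6x⁵ − 27x⁴ + 15x³ − 24x². Remainder: −6x⁴ + 35x³ − 51x² + 37x − 30.
Step 2: lead(−6x⁴ + 35x³ − 51x² + 37x − 30) ÷ lead(D) = −6x⁴ ÷ 2x³ = −3x. Subtract (−3x)·D = −6x⁴ + 27x³ − 15x² + 24x. Remainder: 8x³ − 36x² + 13x − 30.
Step 3: lead(8x³ − 36x² + 13x − 30) ÷ lead(D) = 8x³ ÷ 2x³ = 4. Subtract (4)·D = 8x³ − 36x² + 20x − 32. Remainder: −7x + 2.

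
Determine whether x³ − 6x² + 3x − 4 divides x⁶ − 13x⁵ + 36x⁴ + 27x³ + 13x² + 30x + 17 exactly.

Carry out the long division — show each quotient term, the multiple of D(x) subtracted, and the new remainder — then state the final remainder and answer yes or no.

R(x) = 9, so D(x) is not a factor of P(x). no

Step 1: lead(x⁶ − 13x⁵ + 36x⁴ + 27x³ + 13x² + 30x + 17) ÷ lead(D) = x⁶ ÷ x³ = x³. Subtract (x³)·D = x⁶ − 6x⁵ + 3x⁴ − 4x³. Remainder: −7x⁵ + 33x⁴ + 31x³ + 13x² + 30x + 17.
Step 2: lead(−7x⁵ + 33x⁴ + 31x³ + 13x² + 30x + 17) ÷ lead(D) = −7x⁵ ÷ x³ = −7x². Subtract (−7x²)·D = −7x⁵ + 42x⁴ − 21x³ + 28x². Remainder: −9x⁴ + 52x³ − 15x² + 30x + 17.
Step 3: lead(−9x⁴ + 52x³ − 15x² + 30x + 17) ÷ lead(D) = −9x⁴ ÷ x³ = −9x. Subtract (−9x)·D = −9x⁴ + 54x³ − 27x² + 36x. Remainder: −2x³ + 12x² − 6x + 17.
Step 4: lead(−2x³ + 12x² − 6x + 17) ÷ lead(D) = −2x³ ÷ x³ = −2. Subtract (−2)·D = −2x³ + 12x² − 6x + 8. Remainder: 9.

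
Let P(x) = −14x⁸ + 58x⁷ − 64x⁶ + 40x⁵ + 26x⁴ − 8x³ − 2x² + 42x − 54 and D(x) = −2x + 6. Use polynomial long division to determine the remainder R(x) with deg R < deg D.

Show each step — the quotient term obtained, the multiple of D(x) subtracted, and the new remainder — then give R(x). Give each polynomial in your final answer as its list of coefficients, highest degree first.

R = [0]

Step 1: lead(−14x⁸ + 58x⁷ − 64x⁶ + 40x⁵ + 26x⁴ − 8x³ − 2x² + 42x − 54) ÷ lead(D) = −14x⁸ ÷ −2x = 7x⁷. Subtract (7x⁷)·D = −14x⁸ + 42x⁷. Remainder: 16x⁷ − 64x⁶ + 40x⁵ + 26x⁴ − 8x³ − 2x² + 42x − 54.
Step 2: lead(16x⁷ − 64x⁶ + 40x⁵ + 26x⁴ − 8x³ − 2x² + 42x − 54) ÷ lead(D) = 16x⁷ ÷ −2x = −8x⁶. Subtract (−8x⁶)·D = 16x⁷ − 48x⁶. Remainder: −16x⁶ + 40x⁵ + 26x⁴ − 8x³ − 2x² + 42x − 54.
Step 3: lead(−16x⁶ + 40x⁵ + 26x⁴ − 8x³ − 2x² + 42x − 54) ÷ lead(D) = −16x⁶ ÷ −2x = 8x⁵. Subtract (8x⁵)·D = −16x⁶ + 48x⁵. Remainder: −8x⁵ + 26x⁴ − 8x³ − 2x² + 42x − 54.
Step 4: lead(−8x⁵ + 26x⁴ − 8x³ − 2x² + 42x − 54) ÷ lead(D) = −8x⁵ ÷ −2x = 4x⁴. Subtract (4x⁴)·D = −8x⁵ + 24x⁴. Remainder: 2x⁴ − 8x³ − 2x² + 42x − 54.
Step 5: lead(2x⁴ − 8x³ − 2x² + 42x − 54) ÷ lead(D) = 2x⁴ ÷ −2x = −x³. Subtract (−x³)·D = 2x⁴ − 6x³. Remainder: −2x³ − 2x² + 42x − 54.
Step 6: lead(−2x³ − 2x² + 42x − 54) ÷ lead(D) = −2x³ ÷ −2x = x². Subtract (x²)·D = −2x³ + 6x². Remainder: −8x² + 42x − 54.
Step 7: lead(−8x² + 42x − 54) ÷ lead(D) = −8x² ÷ −2x = 4x. Subtract (4x)·D = −8x² + 24x. Remainder: 18x − 54.
Step 8: lead(18x − 54) ÷ lead(D) = 18x ÷ −2x = −9. Subtract (−9)·D = 18x − 54. Remainder: 0.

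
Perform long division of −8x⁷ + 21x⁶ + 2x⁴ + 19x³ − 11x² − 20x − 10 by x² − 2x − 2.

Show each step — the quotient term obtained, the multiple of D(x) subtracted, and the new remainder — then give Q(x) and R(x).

Step 1: lead(−8x⁷ + 21x⁶ + 2x⁴ + 19x³ − 11x² − 20x − 10) ÷ lead(D) = −8x⁷ ÷ x² = −8x⁵. Subtract (−8x⁵)·D = −8x⁷ + 16x⁶ + 16x⁵. Remainder: 5x⁶ − 16x⁵ + 2x⁴ + 19x³ − 11x² − 20x − 10.
Step 2: lead(5x⁶ − 16x⁵ + 2x⁴ + 19x³ − 11x² − 20x − 10) ÷ lead(D) = 5x⁶ ÷ x² = 5x⁴. Subtract (5x⁴)·D = 5x⁶ − 10x⁵ − 10x⁴. Remainder: −6x⁵ + 12x⁴ + 19x³ − 11x² − 20x − 10.
Step 3: lead(−6x⁵ + 12x⁴ + 19x³ − 11x² − 20x − 10) ÷ lead(D) = −6x⁵ ÷ x² = −6x³. Subtract (−6x³)·D = −6x⁵ + 12x⁴ + 12x³. Remainder: 7x³ − 11x² − 20x − 10.
Step 4: lead(7x³ − 11x² − 20x − 10) ÷ lead(D) = 7x³ ÷ x² = 7x. Subtract (7x)·D = 7x³ − 14x² − 14x. Remainder: 3x² − 6x − 10.
Step 5: lead(3x² − 6x − 10) ÷ lead(D) = 3x² ÷ x² = 3. Subtract (3)·D = 3x² − 6x − 6. Remainder: −4.

Q(x) = −8x⁵ + 5x⁴ − 6x³ + 7x + 3; R(x) = −4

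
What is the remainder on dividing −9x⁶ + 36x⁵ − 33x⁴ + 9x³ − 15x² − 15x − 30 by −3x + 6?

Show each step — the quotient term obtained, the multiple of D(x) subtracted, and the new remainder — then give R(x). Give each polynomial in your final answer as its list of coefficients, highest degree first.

Step 1: lead(−9x⁶ + 36x⁵ − 33x⁴ + 9x³ − 15x² − 15x − 30) ÷ lead(D) = −9x⁶ ÷ −3x = 3x⁵. Subtract (3x⁵)·D = −9x⁶ + 18x⁵. Remainder: 18x⁵ − 33x⁴ + 9x³ − 15x² − 15x − 30.
Step 2: lead(18x⁵ − 33x⁴ + 9x³ − 15x² − 15x − 30) ÷ lead(D) = 18x⁵ ÷ −3x = −6x⁴. Subtract (−6x⁴)·D = 18x⁵ − 36x⁴. Remainder: 3x⁴ + 9x³ − 15x² − 15x − 30.
Step 3: lead(3x⁴ + 9x³ − 15x² − 15x − 30) ÷ lead(D) = 3x⁴ ÷ −3x = −x³. Subtract (−x³)·D = 3x⁴ − 6x³. Remainder: 15x³ − 15x² − 15x − 30.
Step 4: lead(15x³ − 15x² − 15x − 30) ÷ lead(D) = 15x³ ÷ −3x = −5x². Subtract (−5x²)·D = 15x³ − 30x². Remainder: 15x² − 15x − 30.
Step 5: lead(15x² − 15x − 30) ÷ lead(D) = 15x² ÷ −3x = −5x. Subtract (−5x)·D = 15x² − 30x. Remainder: 15x − 30.
Step 6: lead(15x − 30) ÷ lead(D) = 15x ÷ −3x = −5. Subtract (−5)·D = 15x − 30. Remainder: 0.

R = [0]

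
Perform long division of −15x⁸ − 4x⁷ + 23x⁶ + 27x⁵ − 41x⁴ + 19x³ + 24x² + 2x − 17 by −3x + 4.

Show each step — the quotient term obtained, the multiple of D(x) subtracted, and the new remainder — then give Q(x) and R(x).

Q(x) = 5x⁷ + 8x⁶ + 3x⁵ − 5x⁴ + 7x³ + 3x² − 4x − 6; R(x) = 7

Step 1: lead(−15x⁸ − 4x⁷ + 23x⁶ + 27x⁵ − 41x⁴ + 19x³ + 24x² + 2x − 17) ÷ lead(D) = −15x⁸ ÷ −3x = 5x⁷. Subtract (5x⁷)·D = −15x⁸ + 20x⁷. Remainder: −24x⁷ + 23x⁶ + 27x⁵ − 41x⁴ + 19x³ + 24x² + 2x − 17.
Step 2: lead(−24x⁷ + 23x⁶ + 27x⁵ − 41x⁴ + 19x³ + 24x² + 2x − 17) ÷ lead(D) = −24x⁷ ÷ −3x = 8x⁶. Subtract (8x⁶)·D = −24x⁷ + 32x⁶. Remainder: −9x⁶ + 27x⁵ − 41x⁴ + 19x³ + 24x² + 2x − 17.
Step 3: lead(−9x⁶ + 27x⁵ − 41x⁴ + 19x³ + 24x² + 2x − 17) ÷ lead(D) = −9x⁶ ÷ −3x = 3x⁵. Subtract (3x⁵)·D = −9x⁶ + 12x⁵. Remainder: 15x⁵ − 41x⁴ + 19x³ + 24x² + 2x − 17.
Step 4: lead(15x⁵ − 41x⁴ + 19x³ + 24x² + 2x − 17) ÷ lead(D) = 15x⁵ ÷ −3x = −5x⁴. Subtract (−5x⁴)·D = 15x⁵ − 20x⁴. Remainder: −21x⁴ + 19x³ + 24x² + 2x − 17.
Step 5: lead(−21x⁴ + 19x³ + 24x² + 2x − 17) ÷ lead(D) = −21x⁴ ÷ −3x = 7x³. Subtract (7x³)·D = −21x⁴ + 28x³. Remainder: −9x³ + 24x² + 2x − 17.
Step 6: lead(−9x³ + 24x² + 2x − 17) ÷ lead(D) = −9x³ ÷ −3x = 3x². Subtract (3x²)·D = −9x³ + 12x². Remainder: 12x² + 2x − 17.
Step 7: lead(12x² + 2x − 17) ÷ lead(D) = 12x² ÷ −3x = −4x. Subtract (−4x)·D = 12x² − 16x. Remainder: 18x − 17.
Step 8: lead(18x − 17) ÷ lead(D) = 18x ÷ −3x = −6. Subtract (−6)·D = 18x − 24. Remainder: 7.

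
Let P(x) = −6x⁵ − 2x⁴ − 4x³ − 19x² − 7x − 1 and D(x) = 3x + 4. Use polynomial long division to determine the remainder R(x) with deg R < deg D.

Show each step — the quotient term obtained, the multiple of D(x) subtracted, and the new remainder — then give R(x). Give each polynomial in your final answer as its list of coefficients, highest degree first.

Step 1: lead(−6x⁵ − 2x⁴ − 4x³ − 19x² − 7x − 1) ÷ lead(D) = −6x⁵ ÷ 3x = −2x⁴. Subtract (−2x⁴)·D = −6x⁵ − 8x⁴. Remainder: 6x⁴ − 4x³ − 19x² − 7x − 1.
Step 2: lead(6x⁴ − 4x³ − 19x² − 7x − 1) ÷ lead(D) = 6x⁴ ÷ 3x = 2x³. Subtract (2x³)·D = 6x⁴ + 8x³. Remainder: −12x³ − 19x² − 7x − 1.
Step 3: lead(−12x³ − 19x² − 7x − 1) ÷ lead(D) = −12x³ ÷ 3x = −4x². Subtract (−4x²)·D = −12x³ − 16x². Remainder: −3x² − 7x − 1.
Step 4: lead(−3x² − 7x − 1) ÷ lead(D) = −3x² ÷ 3x = −x. Subtract (−x)·D = −3x² − 4x. Remainder: −3x − 1.
Step 5: lead(−3x − 1) ÷ lead(D) = −3x ÷ 3x = −1. Subtract (−1)·D = −3x − 4. Remainder: 3.

R = [3]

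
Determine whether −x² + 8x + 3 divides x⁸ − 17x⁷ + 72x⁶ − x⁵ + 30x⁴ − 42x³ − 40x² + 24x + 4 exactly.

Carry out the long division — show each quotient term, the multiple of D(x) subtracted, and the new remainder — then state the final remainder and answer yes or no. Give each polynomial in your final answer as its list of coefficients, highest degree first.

Step 1: lead(x⁸ − 17x⁷ + 72x⁶ − x⁵ + 30x⁴ − 42x³ − 40x² + 24x + 4) ÷ lead(D) = x⁸ ÷ −x² = −x⁶. Subtract (−x⁶)·D = x⁸ − 8x⁷ − 3x⁶. Remainder: −9x⁷ + 75x⁶ − x⁵ + 30x⁴ − 42x³ − 40x² + 24x + 4.
Step 2: lead(−9x⁷ + 75x⁶ − x⁵ + 30x⁴ − 42x³ − 40x² + 24x + 4) ÷ lead(D) = −9x⁷ ÷ −x² = 9x⁵. Subtract (9x⁵)·D = −9x⁷ + 72x⁶ + 27x⁵. Remainder: 3x⁶ − 28x⁵ + 30x⁴ − 42x³ − 40x² + 24x + 4.
Step 3: lead(3x⁶ − 28x⁵ + 30x⁴ − 42x³ − 40x² + 24x + 4) ÷ lead(D) = 3x⁶ ÷ −x² = −3x⁴. Subtract (−3x⁴)·D = 3x⁶ − 24x⁵ − 9x⁴. Remainder: −4x⁵ + 39x⁴ − 42x³ − 40x² + 24x + 4.
Step 4: lead(−4x⁵ + 39x⁴ − 42x³ − 40x² + 24x + 4) ÷ lead(D) = −4x⁵ ÷ −x² = 4x³. Subtract (4x³)·D = −4x⁵ + 32x⁴ + 12x³. Remainder: 7x⁴ − 54x³ − 40x² + 24x + 4.
Step 5: lead(7x⁴ − 54x³ − 40x² + 24x + 4) ÷ lead(D) = 7x⁴ ÷ −x² = −7x². Subtract (−7x²)·D = 7x⁴ − 56x³ − 21x². Remainder: 2x³ − 19x² + 24x + 4.
Step 6: lead(2x³ − 19x² + 24x + 4) ÷ lead(D) = 2x³ ÷ −x² = −2x. Subtract (−2x)·D = 2x³ − 16x² − 6x. Remainder: −3x² + 30x + 4.
Step 7: lead(−3x² + 30x + 4) ÷ lead(D) = −3x² ÷ −x² = 3. Subtract (3)·D = −3x² + 24x + 9. Remainder: 6x − 5.

R = [6, -5], so D(x) is not a factor of P(x). no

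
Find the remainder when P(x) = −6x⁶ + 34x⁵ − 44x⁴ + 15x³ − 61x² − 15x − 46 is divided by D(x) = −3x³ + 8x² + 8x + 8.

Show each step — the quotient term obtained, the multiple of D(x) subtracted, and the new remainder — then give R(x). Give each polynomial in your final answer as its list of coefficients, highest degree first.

Step 1: lead(−6x⁶ + 34x⁵ − 44x⁴ + 15x³ − 61x² − 15x − 46) ÷ lead(D) = −6x⁶ ÷ −3x³ = 2x³. Subtract (2x³)·D = −6x⁶ + 16x⁵ + 16x⁴ + 16x³. Remainder: 18x⁵ − 60x⁴ − x³ − 61x² − 15x − 46.
Step 2: lead(18x⁵ − 60x⁴ − x³ − 61x² − 15x − 46) ÷ lead(D) = 18x⁵ ÷ −3x³ = −6x². Subtract (−6x²)·D = 18x⁵ − 48x⁴ − 48x³ − 48x². Remainder: −12x⁴ + 47x³ − 13x² − 15x − 46.
Step 3: lead(−12x⁴ + 47x³ − 13x² − 15x − 46) ÷ lead(D) = −12x⁴ ÷ −3x³ = 4x. Subtract (4x)·D = −12x⁴ + 32x³ + 32x² + 32x. Remainder: 15x³ − 45x² − 47x − 46.
Step 4: lead(15x³ − 45x² − 47x − 46) ÷ lead(D) = 15x³ ÷ −3x³ = −5. Subtract (−5)·D = 15x³ − 40x² − 40x − 40. Remainder: −5x² − 7x − 6.

R = [-5, -7, -6]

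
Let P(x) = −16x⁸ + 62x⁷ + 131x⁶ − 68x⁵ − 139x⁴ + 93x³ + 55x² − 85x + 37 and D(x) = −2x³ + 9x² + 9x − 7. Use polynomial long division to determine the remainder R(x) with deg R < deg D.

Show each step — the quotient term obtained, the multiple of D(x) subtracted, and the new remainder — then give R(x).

R(x) = 7x² + 9

Step 1: lead(−16x⁸ + 62x⁷ + 131x⁶ − 68x⁵ − 139x⁴ + 93x³ + 55x² − 85x + 37) ÷ lead(D) = −16x⁸ ÷ −2x³ = 8x⁵. Subtract (8x⁵)·D = −16x⁸ + 72x⁷ + 72x⁶ − 56x⁵. Remainder: −10x⁷ + 59x⁶ − 12x⁵ − 139x⁴ + 93x³ + 55x² − 85x + 37.
Step 2: lead(−10x⁷ + 59x⁶ − 12x⁵ − 139x⁴ + 93x³ + 55x² − 85x + 37) ÷ lead(D) = −10x⁷ ÷ −2x³ = 5x⁴. Subtract (5x⁴)·D = −10x⁷ + 45x⁶ + 45x⁵ − 35x⁴. Remainder: 14x⁶ − 57x⁵ − 104x⁴ + 93x³ + 55x² − 85x + 37.
Step 3: lead(14x⁶ − 57x⁵ − 104x⁴ + 93x³ + 55x² − 85x + 37) ÷ lead(D) = 14x⁶ ÷ −2x³ = −7x³. Subtract (−7x³)·D = 14x⁶ − 63x⁵ − 63x⁴ + 49x³. Remainder: 6x⁵ − 41x⁴ + 44x³ + 55x² − 85x + 37.
Step 4: lead(6x⁵ − 41x⁴ + 44x³ + 55x² − 85x + 37) ÷ lead(D) = 6x⁵ ÷ −2x³ = −3x². Subtract (−3x²)·D = 6x⁵ − 27x⁴ − 27x³ + 21x². Remainder: −14x⁴ + 71x³ + 34x² − 85x + 37.
Step 5: lead(−14x⁴ + 71x³ + 34x² − 85x + 37) ÷ lead(D) = −14x⁴ ÷ −2x³ = 7x. Subtract (7x)·D = −14x⁴ + 63x³ + 63x² − 49x. Remainder: 8x³ − 29x² − 36x + 37.
Step 6: lead(8x³ − 29x² − 36x + 37) ÷ lead(D) = 8x³ ÷ −2x³ = −4. Subtract (−4)·D = 8x³ − 36x² − 36x + 28. Remainder: 7x² + 9.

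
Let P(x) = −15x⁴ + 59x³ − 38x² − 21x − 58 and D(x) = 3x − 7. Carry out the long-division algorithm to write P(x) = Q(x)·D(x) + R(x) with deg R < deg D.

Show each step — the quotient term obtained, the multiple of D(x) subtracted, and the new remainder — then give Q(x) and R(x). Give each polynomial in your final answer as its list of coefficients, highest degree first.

Step 1: lead(−15x⁴ + 59x³ − 38x² − 21x − 58) ÷ lead(D) = −15x⁴ ÷ 3x = −5x³. Subtract (−5x³)·D = −15x⁴ + 35x³. Remainder: 24x³ − 38x² − 21x − 58.
Step 2: lead(24x³ − 38x² − 21x − 58) ÷ lead(D) = 24x³ ÷ 3x = 8x². Subtract (8x²)·D = 24x³ − 56x². Remainder: 18x² − 21x − 58.
Step 3: lead(18x² − 21x − 58) ÷ lead(D) = 18x² ÷ 3x = 6x. Subtract (6x)·D = 18x² − 42x. Remainder: 21x − 58.
Step 4: lead(21x − 58) ÷ lead(D) = 21x ÷ 3x = 7. Subtract (7)·D = 21x − 49. Remainder: −9.

Q = [-5, 8, 6, 7]; R = [-9]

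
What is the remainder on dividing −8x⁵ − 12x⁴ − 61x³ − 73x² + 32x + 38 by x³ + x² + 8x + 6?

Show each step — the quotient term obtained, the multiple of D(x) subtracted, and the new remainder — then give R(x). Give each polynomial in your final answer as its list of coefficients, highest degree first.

Step 1: lead(−8x⁵ − 12x⁴ − 61x³ − 73x² + 32x + 38) ÷ lead(D) = −8x⁵ ÷ x³ = −8x². Subtract (−8x²)·D = −8x⁵ − 8x⁴ − 64x³ − 48x². Remainder: −4x⁴ + 3x³ − 25x² + 32x + 38.
Step 2: lead(−4x⁴ + 3x³ − 25x² + 32x + 38) ÷ lead(D) = −4x⁴ ÷ x³ = −4x. Subtract (−4x)·D = −4x⁴ − 4x³ − 32x² − 24x. Remainder: 7x³ + 7x² + 56x + 38.
Step 3: lead(7x³ + 7x² + 56x + 38) ÷ lead(D) = 7x³ ÷ x³ = 7. Subtract (7)·D = 7x³ + 7x² + 56x + 42. Remainder: −4.

R = [-4]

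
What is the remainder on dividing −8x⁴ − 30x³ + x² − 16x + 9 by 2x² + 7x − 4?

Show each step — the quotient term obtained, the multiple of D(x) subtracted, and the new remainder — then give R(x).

R(x) = 8x − 7

Step 1: lead(−8x⁴ − 30x³ + x² − 16x + 9) ÷ lead(D) = −8x⁴ ÷ 2x² = −4x². Subtract (−4x²)·D = −8x⁴ − 28x³ + 16x². Remainder: −2x³ − 15x² − 16x + 9.
Step 2: lead(−2x³ − 15x² − 16x + 9) ÷ lead(D) = −2x³ ÷ 2x² = −x. Subtract (−x)·D = −2x³ − 7x² + 4x. Remainder: −8x² − 20x + 9.
Step 3: lead(−8x² − 20x + 9) ÷ lead(D) = −8x² ÷ 2x² = −4. Subtract (−4)·D = −8x² − 28x + 16. Remainder: 8x − 7.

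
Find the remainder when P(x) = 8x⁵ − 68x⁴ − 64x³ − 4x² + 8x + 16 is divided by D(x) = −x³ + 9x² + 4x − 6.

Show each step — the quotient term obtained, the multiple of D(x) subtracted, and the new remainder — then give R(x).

R(x) = −8

Step 1: lead(8x⁵ − 68x⁴ − 64x³ − 4x² + 8x + 16) ÷ lead(D) = 8x⁵ ÷ −x³ = −8x². Subtract (−8x²)·D = 8x⁵ − 72x⁴ − 32x³ + 48x². Remainder: 4x⁴ − 32x³ − 52x² + 8x + 16.
Step 2: lead(4x⁴ − 32x³ − 52x² + 8x + 16) ÷ lead(D) = 4x⁴ ÷ −x³ = −4x. Subtract (−4x)·D = 4x⁴ − 36x³ − 16x² + 24x. Remainder: 4x³ − 36x² − 16x + 16.
Step 3: lead(4x³ − 36x² − 16x + 16) ÷ lead(D) = 4x³ ÷ −x³ = −4. Subtract (−4)·D = 4x³ − 36x² − 16x + 24. Remainder: −8.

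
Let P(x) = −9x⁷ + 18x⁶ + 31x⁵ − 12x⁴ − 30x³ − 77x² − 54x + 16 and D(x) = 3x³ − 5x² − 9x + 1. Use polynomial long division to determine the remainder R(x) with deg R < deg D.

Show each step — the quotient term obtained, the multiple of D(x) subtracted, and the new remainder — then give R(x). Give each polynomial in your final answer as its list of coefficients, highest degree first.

R = [4, 9]

Step 1: lead(−9x⁷ + 18x⁶ + 31x⁵ − 12x⁴ − 30x³ − 77x² − 54x + 16) ÷ lead(D) = −9x⁷ ÷ 3x³ = −3x⁴. Subtract (−3x⁴)·D = −9x⁷ + 15x⁶ + 27x⁵ − 3x⁴. Remainder: 3x⁶ + 4x⁵ − 9x⁴ − 30x³ − 77x² − 54x + 16.
Step 2: lead(3x⁶ + 4x⁵ − 9x⁴ − 30x³ − 77x² − 54x + 16) ÷ lead(D) = 3x⁶ ÷ 3x³ = x³. Subtract (x³)·D = 3x⁶ − 5x⁵ − 9x⁴ + x³. Remainder: 9x⁵ − 31x³ − 77x² − 54x + 16.
Step 3: lead(9x⁵ − 31x³ − 77x² − 54x + 16) ÷ lead(D) = 9x⁵ ÷ 3x³ = 3x². Subtract (3x²)·D = 9x⁵ − 15x⁴ − 27x³ + 3x². Remainder: 15x⁴ − 4x³ − 80x² − 54x + 16.
Step 4: lead(15x⁴ − 4x³ − 80x² − 54x + 16) ÷ lead(D) = 15x⁴ ÷ 3x³ = 5x. Subtract (5x)·D = 15x⁴ − 25x³ − 45x² + 5x. Remainder: 21x³ − 35x² − 59x + 16.
Step 5: lead(21x³ − 35x² − 59x + 16) ÷ lead(D) = 21x³ ÷ 3x³ = 7. Subtract (7)·D = 21x³ − 35x² − 63x + 7. Remainder: 4x + 9.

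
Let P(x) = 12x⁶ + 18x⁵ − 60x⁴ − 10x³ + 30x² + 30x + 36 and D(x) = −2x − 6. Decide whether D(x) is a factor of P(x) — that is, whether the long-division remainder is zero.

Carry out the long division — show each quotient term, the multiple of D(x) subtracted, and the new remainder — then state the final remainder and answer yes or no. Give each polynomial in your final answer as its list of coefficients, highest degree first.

Step 1: lead(12x⁶ + 18x⁵ − 60x⁴ − 10x³ + 30x² + 30x + 36) ÷ lead(D) = 12x⁶ ÷ −2x = −6x⁵. Subtract (−6x⁵)·D = 12x⁶ + 36x⁵. Remainder: −18x⁵ − 60x⁴ − 10x³ + 30x² + 30x + 36.
Step 2: lead(−18x⁵ − 60x⁴ − 10x³ + 30x² + 30x + 36) ÷ lead(D) = −18x⁵ ÷ −2x = 9x⁴. Subtract (9x⁴)·D = −18x⁵ − 54x⁴. Remainder: −6x⁴ − 10x³ + 30x² + 30x + 36.
Step 3: lead(−6x⁴ − 10x³ + 30x² + 30x + 36) ÷ lead(D) = −6x⁴ ÷ −2x = 3x³. Subtract (3x³)·D = −6x⁴ − 18x³. Remainder: 8x³ + 30x² + 30x + 36.
Step 4: lead(8x³ + 30x² + 30x + 36) ÷ lead(D) = 8x³ ÷ −2x = −4x². Subtract (−4x²)·D = 8x³ + 24x². Remainder: 6x² + 30x + 36.
Step 5: lead(6x² + 30x + 36) ÷ lead(D) = 6x² ÷ −2x = −3x. Subtract (−3x)·D = 6x² + 18x. Remainder: 12x + 36.
Step 6: lead(12x + 36) ÷ lead(D) = 12x ÷ −2x = −6. Subtract (−6)·D = 12x + 36. Remainder: 0.

R = [0], so D(x) is a factor of P(x). yes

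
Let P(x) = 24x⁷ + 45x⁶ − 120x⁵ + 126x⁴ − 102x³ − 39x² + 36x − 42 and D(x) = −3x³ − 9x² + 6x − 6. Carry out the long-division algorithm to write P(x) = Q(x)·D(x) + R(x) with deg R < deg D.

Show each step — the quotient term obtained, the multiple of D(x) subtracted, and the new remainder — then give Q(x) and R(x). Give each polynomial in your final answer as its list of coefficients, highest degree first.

Step 1: lead(24x⁷ + 45x⁶ − 120x⁵ + 126x⁴ − 102x³ − 39x² + 36x − 42) ÷ lead(D) = 24x⁷ ÷ −3x³ = −8x⁴. Subtract (−8x⁴)·D = 24x⁷ + 72x⁶ − 48x⁵ + 48x⁴. Remainder: −27x⁶ − 72x⁵ + 78x⁴ − 102x³ − 39x² + 36x − 42.
Step 2: lead(−27x⁶ − 72x⁵ + 78x⁴ − 102x³ − 39x² + 36x − 42) ÷ lead(D) = −27x⁶ ÷ −3x³ = 9x³. Subtract (9x³)·D = −27x⁶ − 81x⁵ + 54x⁴ − 54x³. Remainder: 9x⁵ + 24x⁴ − 48x³ − 39x² + 36x − 42.
Step 3: lead(9x⁵ + 24x⁴ − 48x³ − 39x² + 36x − 42) ÷ lead(D) = 9x⁵ ÷ −3x³ = −3x². Subtract (−3x²)·D = 9x⁵ + 27x⁴ − 18x³ + 18x². Remainder: −3x⁴ − 30x³ − 57x² + 36x − 42.
Step 4: lead(−3x⁴ − 30x³ − 57x² + 36x − 42) ÷ lead(D) = −3x⁴ ÷ −3x³ = x. Subtract (x)·D = −3x⁴ − 9x³ + 6x² − 6x. Remainder: −21x³ − 63x² + 42x − 42.
Step 5: lead(−21x³ − 63x² + 42x − 42) ÷ lead(D) = −21x³ ÷ −3x³ = 7. Subtract (7)·D = −21x³ − 63x² + 42x − 42. Remainder: 0.

Q = [-8, 9, -3, 1, 7]; R = [0]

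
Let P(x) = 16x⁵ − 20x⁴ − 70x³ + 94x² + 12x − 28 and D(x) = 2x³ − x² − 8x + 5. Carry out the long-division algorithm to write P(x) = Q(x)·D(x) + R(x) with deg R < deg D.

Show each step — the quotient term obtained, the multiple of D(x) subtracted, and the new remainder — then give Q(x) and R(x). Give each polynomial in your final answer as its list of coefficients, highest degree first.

Q = [8, -6, -6]; R = [-6, 2]

Step 1: lead(16x⁵ − 20x⁴ − 70x³ + 94x² + 12x − 28) ÷ lead(D) = 16x⁵ ÷ 2x³ = 8x². Subtract (8x²)·D = 16x⁵ − 8x⁴ − 64x³ + 40x². Remainder: −12x⁴ − 6x³ + 54x² + 12x − 28.
Step 2: lead(−12x⁴ − 6x³ + 54x² + 12x − 28) ÷ lead(D) = −12x⁴ ÷ 2x³ = −6x. Subtract (−6x)·D = −12x⁴ + 6x³ + 48x² − 30x. Remainder: −12x³ + 6x² + 42x − 28.
Step 3: lead(−12x³ + 6x² + 42x − 28) ÷ lead(D) = −12x³ ÷ 2x³ = −6. Subtract (−6)·D = −12x³ + 6x² + 48x − 30. Remainder: −6x + 2.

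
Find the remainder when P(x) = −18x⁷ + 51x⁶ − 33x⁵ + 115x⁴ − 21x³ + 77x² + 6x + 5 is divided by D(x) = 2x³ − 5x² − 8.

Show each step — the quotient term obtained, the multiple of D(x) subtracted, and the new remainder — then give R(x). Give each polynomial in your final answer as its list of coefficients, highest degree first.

Step 1: lead(−18x⁷ + 51x⁶ − 33x⁵ + 115x⁴ − 21x³ + 77x² + 6x + 5) ÷ lead(D) = −18x⁷ ÷ 2x³ = −9x⁴. Subtract (−9x⁴)·D = −18x⁷ + 45x⁶ + 72x⁴. Remainder: 6x⁶ − 33x⁵ + 43x⁴ − 21x³ + 77x² + 6x + 5.
Step 2: lead(6x⁶ − 33x⁵ + 43x⁴ − 21x³ + 77x² + 6x + 5) ÷ lead(D) = 6x⁶ ÷ 2x³ = 3x³. Subtract (3x³)·D = 6x⁶ − 15x⁵ − 24x³. Remainder: −18x⁵ + 43x⁴ + 3x³ + 77x² + 6x + 5.
Step 3: lead(−18x⁵ + 43x⁴ + 3x³ + 77x² + 6x + 5) ÷ lead(D) = −18x⁵ ÷ 2x³ = −9x². Subtract (−9x²)·D = −18x⁵ + 45x⁴ + 72x². Remainder: −2x⁴ + 3x³ + 5x² + 6x + 5.
Step 4: lead(−2x⁴ + 3x³ + 5x² + 6x + 5) ÷ lead(D) = −2x⁴ ÷ 2x³ = −x. Subtract (−x)·D = −2x⁴ + 5x³ + 8x. Remainder: −2x³ + 5x² − 2x + 5.
Step 5: lead(−2x³ + 5x² − 2x + 5) ÷ lead(D) = −2x³ ÷ 2x³ = −1. Subtract (−1)·D = −2x³ + 5x² + 8. Remainder: −2x − 3.

R = [-2, -3]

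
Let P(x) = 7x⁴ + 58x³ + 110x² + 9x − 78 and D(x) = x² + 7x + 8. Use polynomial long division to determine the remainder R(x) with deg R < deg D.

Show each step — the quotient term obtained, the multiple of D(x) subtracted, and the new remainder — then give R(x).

Step 1: lead(7x⁴ + 58x³ + 110x² + 9x − 78) ÷ lead(D) = 7x⁴ ÷ x² = 7x². Subtract (7x²)·D = 7x⁴ + 49x³ + 56x². Remainder: 9x³ + 54x² + 9x − 78.
Step 2: lead(9x³ + 54x² + 9x − 78) ÷ lead(D) = 9x³ ÷ x² = 9x. Subtract (9x)·D = 9x³ + 63x² + 72x. Remainder: −9x² − 63x − 78.
Step 3: lead(−9x² − 63x − 78) ÷ lead(D) = −9x² ÷ x² = −9. Subtract (−9)·D = −9x² − 63x − 72. Remainder: −6.

R(x) = −6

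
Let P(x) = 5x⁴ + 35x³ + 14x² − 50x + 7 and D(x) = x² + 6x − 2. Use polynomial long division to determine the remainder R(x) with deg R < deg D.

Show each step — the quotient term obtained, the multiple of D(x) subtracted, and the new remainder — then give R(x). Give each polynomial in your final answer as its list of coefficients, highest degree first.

Step 1: lead(5x⁴ + 35x³ + 14x² − 50x + 7) ÷ lead(D) = 5x⁴ ÷ x² = 5x². Subtract (5x²)·D = 5x⁴ + 30x³ − 10x². Remainder: 5x³ + 24x² − 50x + 7.
Step 2: lead(5x³ + 24x² − 50x + 7) ÷ lead(D) = 5x³ ÷ x² = 5x. Subtract (5x)·D = 5x³ + 30x² − 10x. Remainder: −6x² − 40x + 7.
Step 3: lead(−6x² − 40x + 7) ÷ lead(D) = −6x² ÷ x² = −6. Subtract (−6)·D = −6x² − 36x + 12. Remainder: −4x − 5.

R = [-4, -5]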